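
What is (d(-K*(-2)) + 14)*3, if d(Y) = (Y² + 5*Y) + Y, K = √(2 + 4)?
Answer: 114 + 36*√6 ≈ 202.18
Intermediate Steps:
K = √6 ≈ 2.4495
d(Y) = Y² + 6*Y
(d(-K*(-2)) + 14)*3 = ((-√6*(-2))*(6 - √6*(-2)) + 14)*3 = ((2*√6)*(6 + 2*√6) + 14)*3 = (2*√6*(6 + 2*√6) + 14)*3 = (14 + 2*√6*(6 + 2*√6))*3 = 42 + 6*√6*(6 + 2*√6)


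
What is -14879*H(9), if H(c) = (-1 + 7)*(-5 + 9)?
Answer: -357096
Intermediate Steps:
H(c) = 24 (H(c) = 6*4 = 24)
-14879*H(9) = -14879*24 = -357096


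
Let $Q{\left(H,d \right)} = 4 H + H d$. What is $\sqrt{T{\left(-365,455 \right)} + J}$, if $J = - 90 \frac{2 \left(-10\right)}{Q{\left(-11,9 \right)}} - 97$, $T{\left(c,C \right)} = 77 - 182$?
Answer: $\frac{i \sqrt{4388098}}{143} \approx 14.649 i$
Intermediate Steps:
$T{\left(c,C \right)} = -105$
$J = - \frac{15671}{143}$ ($J = - 90 \frac{2 \left(-10\right)}{\left(-11\right) \left(4 + 9\right)} - 97 = - 90 \left(- \frac{20}{\left(-11\right) 13}\right) - 97 = - 90 \left(- \frac{20}{-143}\right) - 97 = - 90 \left(\left(-20\right) \left(- \frac{1}{143}\right)\right) - 97 = \left(-90\right) \frac{20}{143} - 97 = - \frac{1800}{143} - 97 = - \frac{15671}{143} \approx -109.59$)
$\sqrt{T{\left(-365,455 \right)} + J} = \sqrt{-105 - \frac{15671}{143}} = \sqrt{- \frac{30686}{143}} = \frac{i \sqrt{4388098}}{143}$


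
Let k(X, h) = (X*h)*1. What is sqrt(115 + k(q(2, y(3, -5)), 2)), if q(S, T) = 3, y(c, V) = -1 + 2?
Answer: 11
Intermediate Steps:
y(c, V) = 1
k(X, h) = X*h
sqrt(115 + k(q(2, y(3, -5)), 2)) = sqrt(115 + 3*2) = sqrt(115 + 6) = sqrt(121) = 11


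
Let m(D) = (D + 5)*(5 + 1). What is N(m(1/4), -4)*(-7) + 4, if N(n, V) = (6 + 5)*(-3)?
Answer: 235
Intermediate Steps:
m(D) = 30 + 6*D (m(D) = (5 + D)*6 = 30 + 6*D)
N(n, V) = -33 (N(n, V) = 11*(-3) = -33)
N(m(1/4), -4)*(-7) + 4 = -33*(-7) + 4 = 231 + 4 = 235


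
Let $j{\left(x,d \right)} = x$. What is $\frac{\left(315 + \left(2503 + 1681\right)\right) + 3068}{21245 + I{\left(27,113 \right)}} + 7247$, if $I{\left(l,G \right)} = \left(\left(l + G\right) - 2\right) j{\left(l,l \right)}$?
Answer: $\frac{180972404}{24971} \approx 7247.3$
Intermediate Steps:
$I{\left(l,G \right)} = l \left(-2 + G + l\right)$ ($I{\left(l,G \right)} = \left(\left(l + G\right) - 2\right) l = \left(\left(G + l\right) - 2\right) l = \left(-2 + G + l\right) l = l \left(-2 + G + l\right)$)
$\frac{\left(315 + \left(2503 + 1681\right)\right) + 3068}{21245 + I{\left(27,113 \right)}} + 7247 = \frac{\left(315 + \left(2503 + 1681\right)\right) + 3068}{21245 + 27 \left(-2 + 113 + 27\right)} + 7247 = \frac{\left(315 + 4184\right) + 3068}{21245 + 27 \cdot 138} + 7247 = \frac{4499 + 3068}{21245 + 3726} + 7247 = \frac{7567}{24971} + 7247 = \frac{180972404}{24971}$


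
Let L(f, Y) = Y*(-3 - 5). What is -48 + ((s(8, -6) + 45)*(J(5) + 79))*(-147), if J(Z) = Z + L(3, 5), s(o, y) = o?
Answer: -342852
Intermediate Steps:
L(f, Y) = -8*Y (L(f, Y) = Y*(-8) = -8*Y)
J(Z) = -40 + Z (J(Z) = Z - 8*5 = Z - 40 = -40 + Z)
-48 + ((s(8, -6) + 45)*(J(5) + 79))*(-147) = -48 + ((8 + 45)*((-40 + 5) + 79))*(-147) = -48 + (53*(-35 + 79))*(-147) = -48 + (53*44)*(-147) = -48 + 2332*(-147) = -48 - 342804 = -342852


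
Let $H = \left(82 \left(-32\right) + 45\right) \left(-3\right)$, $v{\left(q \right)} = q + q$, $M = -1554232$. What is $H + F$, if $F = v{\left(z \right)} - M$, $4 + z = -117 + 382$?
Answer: $1562491$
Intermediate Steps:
$z = 261$ ($z = -4 + \left(-117 + 382\right) = -4 + 265 = 261$)
$v{\left(q \right)} = 2 q$
$H = 7737$ ($H = \left(-2624 + 45\right) \left(-3\right) = \left(-2579\right) \left(-3\right) = 7737$)
$F = 1554754$ ($F = 2 \cdot 261 - -1554232 = 522 + 1554232 = 1554754$)
$H + F = 7737 + 1554754 = 1562491$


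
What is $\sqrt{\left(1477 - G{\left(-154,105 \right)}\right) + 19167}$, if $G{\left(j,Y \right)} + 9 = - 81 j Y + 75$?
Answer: $2 i \sqrt{322298} \approx 1135.4 i$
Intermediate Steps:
$G{\left(j,Y \right)} = 66 - 81 Y j$ ($G{\left(j,Y \right)} = -9 + \left(- 81 j Y + 75\right) = -9 - \left(-75 + 81 Y j\right) = 66 - 81 Y j$)
$\sqrt{\left(1477 - G{\left(-154,105 \right)}\right) + 19167} = \sqrt{\left(1477 - \left(66 - 8505 \left(-154\right)\right)\right) + 19167} = \sqrt{\left(1477 - \left(66 + 1309770\right)\right) + 19167} = \sqrt{\left(1477 - 1309836\right) + 19167} = \sqrt{-1308359 + 19167} = \sqrt{-1289192} = 2 i \sqrt{322298}$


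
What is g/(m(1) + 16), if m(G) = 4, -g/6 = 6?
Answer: -9/5 ≈ -1.8000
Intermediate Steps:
g = -36 (g = -6*6 = -36)
g/(m(1) + 16) = -36/(4 + 16) = -36/20 = (1/20)*(-36) = -9/5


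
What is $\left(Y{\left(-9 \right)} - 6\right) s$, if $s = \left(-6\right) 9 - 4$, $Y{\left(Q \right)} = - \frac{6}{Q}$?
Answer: $\frac{928}{3} \approx 309.33$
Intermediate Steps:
$s = -58$ ($s = -54 - 4 = -58$)
$\left(Y{\left(-9 \right)} - 6\right) s = \left(- \frac{6}{-9} - 6\right) \left(-58\right) = \left(\left(-6\right) \left(- \frac{1}{9}\right) - 6\right) \left(-58\right) = \left(\frac{2}{3} - 6\right) \left(-58\right) = \left(- \frac{16}{3}\right) \left(-58\right) = \frac{928}{3}$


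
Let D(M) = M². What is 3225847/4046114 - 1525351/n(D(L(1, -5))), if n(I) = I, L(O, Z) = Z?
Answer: -6171663389839/101152850 ≈ -61013.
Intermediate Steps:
3225847/4046114 - 1525351/n(D(L(1, -5))) = 3225847/4046114 - 1525351/((-5)²) = 3225847*(1/4046114) - 1525351/25 = 3225847/4046114 - 1525351*1/25 = 3225847/4046114 - 1525351/25 = -6171663389839/101152850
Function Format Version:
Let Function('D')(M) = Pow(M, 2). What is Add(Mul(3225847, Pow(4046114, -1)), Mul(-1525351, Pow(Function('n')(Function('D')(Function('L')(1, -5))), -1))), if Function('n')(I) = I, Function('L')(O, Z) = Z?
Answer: Rational(-6171663389839, 101152850) ≈ -61013.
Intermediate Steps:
Add(Mul(3225847, Pow(4046114, -1)), Mul(-1525351, Pow(Function('n')(Function('D')(Function('L')(1, -5))), -1))) = Add(Mul(3225847, Pow(4046114, -1)), Mul(-1525351, Pow(Pow(-5, 2), -1))) = Add(Mul(3225847, Rational(1, 4046114)), Mul(-1525351, Pow(25, -1))) = Add(Rational(3225847, 4046114), Mul(-1525351, Rational(1, 25))) = Add(Rational(3225847, 4046114), Rational(-1525351, 25)) = Rational(-6171663389839, 101152850)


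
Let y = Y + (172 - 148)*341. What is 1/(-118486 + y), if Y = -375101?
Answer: -1/485403 ≈ -2.0601e-6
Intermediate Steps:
y = -366917 (y = -375101 + (172 - 148)*341 = -375101 + 24*341 = -375101 + 8184 = -366917)
1/(-118486 + y) = 1/(-118486 - 366917) = 1/(-485403) = -1/485403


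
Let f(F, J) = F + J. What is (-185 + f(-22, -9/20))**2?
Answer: 17214201/400 ≈ 43036.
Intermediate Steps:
(-185 + f(-22, -9/20))**2 = (-185 + (-22 - 9/20))**2 = (-185 - 449/20)**2 = (-4149/20)**2 = 17214201/400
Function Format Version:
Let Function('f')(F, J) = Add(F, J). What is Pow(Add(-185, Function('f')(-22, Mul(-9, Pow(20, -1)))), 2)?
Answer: Rational(17214201, 400) ≈ 43036.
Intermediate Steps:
Pow(Add(-185, Function('f')(-22, Mul(-9, Pow(20, -1)))), 2) = Pow(Add(-185, Add(-22, Mul(-9, Pow(20, -1)))), 2) = Pow(Add(-185, Add(-22, Mul(-9, Rational(1, 20)))), 2) = Pow(Add(-185, Add(-22, Rational(-9, 20))), 2) = Pow(Add(-185, Rational(-449, 20)), 2) = Pow(Rational(-4149, 20), 2) = Rational(17214201, 400)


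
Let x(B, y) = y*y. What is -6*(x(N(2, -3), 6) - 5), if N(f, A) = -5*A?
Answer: -186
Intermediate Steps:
x(B, y) = y**2
-6*(x(N(2, -3), 6) - 5) = -6*(6**2 - 5) = -6*(36 - 5) = -6*31 = -186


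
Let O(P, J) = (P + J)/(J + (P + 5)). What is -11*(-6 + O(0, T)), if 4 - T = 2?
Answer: 440/7 ≈ 62.857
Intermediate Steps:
T = 2 (T = 4 - 1*2 = 4 - 2 = 2)
O(P, J) = (J + P)/(5 + J + P) (O(P, J) = (J + P)/(J + (5 + P)) = (J + P)/(5 + J + P))
-11*(-6 + O(0, T)) = -11*(-6 + (2 + 0)/(5 + 2 + 0)) = -11*(-6 + 2/7) = -11*(-40/7) = 440/7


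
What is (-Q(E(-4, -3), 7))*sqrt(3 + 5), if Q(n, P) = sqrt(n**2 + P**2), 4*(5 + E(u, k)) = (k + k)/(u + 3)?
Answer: -7*sqrt(10) ≈ -22.136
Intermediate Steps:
E(u, k) = -5 + k/(2*(3 + u)) (E(u, k) = -5 + ((k + k)/(u + 3))/4 = -5 + ((2*k)/(3 + u))/4 = -5 + (2*k/(3 + u))/4 = -5 + k/(2*(3 + u)))
Q(n, P) = sqrt(P**2 + n**2)
(-Q(E(-4, -3), 7))*sqrt(3 + 5) = (-sqrt(7**2 + ((-30 - 3 - 10*(-4))/(2*(3 - 4)))**2))*sqrt(3 + 5) = (-sqrt(49 + ((1/2)*(-30 - 3 + 40)/(-1))**2))*sqrt(8) = (-sqrt(49 + ((1/2)*(-1)*7)**2))*(2*sqrt(2)) = (-sqrt(49 + (-7/2)**2))*(2*sqrt(2)) = (-sqrt(49 + 49/4))*(2*sqrt(2)) = (-sqrt(245/4))*(2*sqrt(2)) = (-7*sqrt(5)/2)*(2*sqrt(2)) = -7*sqrt(10)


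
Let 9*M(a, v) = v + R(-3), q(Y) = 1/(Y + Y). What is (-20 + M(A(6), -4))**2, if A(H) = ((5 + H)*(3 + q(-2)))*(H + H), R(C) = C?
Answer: 34969/81 ≈ 431.72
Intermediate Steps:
q(Y) = 1/(2*Y)
A(H) = 2*H*(55/4 + 11*H/4) (A(H) = ((5 + H)*(3 + (1/2)/(-2)))*(H + H) = ((5 + H)*(3 + (1/2)*(-1/2)))*(2*H) = ((5 + H)*(3 - 1/4))*(2*H) = ((5 + H)*(11/4))*(2*H) = (55/4 + 11*H/4)*(2*H) = 2*H*(55/4 + 11*H/4))
M(a, v) = -1/3 + v/9 (M(a, v) = (v - 3)/9 = (-3 + v)/9 = -1/3 + v/9)
(-20 + M(A(6), -4))**2 = (-20 + (-1/3 + (1/9)*(-4)))**2 = (-20 + (-1/3 - 4/9))**2 = (-20 - 7/9)**2 = (-187/9)**2 = 34969/81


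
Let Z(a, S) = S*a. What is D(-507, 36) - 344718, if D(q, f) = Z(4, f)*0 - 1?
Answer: -344719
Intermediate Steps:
D(q, f) = -1 (D(q, f) = (f*4)*0 - 1 = (4*f)*0 - 1 = 0 - 1 = -1)
D(-507, 36) - 344718 = -1 - 344718 = -344719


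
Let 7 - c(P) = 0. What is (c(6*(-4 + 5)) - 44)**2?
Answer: 1369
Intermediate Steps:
c(P) = 7 (c(P) = 7 - 1*0 = 7 + 0 = 7)
(c(6*(-4 + 5)) - 44)**2 = (7 - 44)**2 = (-37)**2 = 1369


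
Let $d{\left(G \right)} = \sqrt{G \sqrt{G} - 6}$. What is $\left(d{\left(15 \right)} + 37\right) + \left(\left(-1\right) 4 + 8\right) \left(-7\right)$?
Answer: $9 + \sqrt{-6 + 15 \sqrt{15}} \approx 16.218$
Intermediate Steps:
$d{\left(G \right)} = \sqrt{-6 + G^{\frac{3}{2}}}$ ($d{\left(G \right)} = \sqrt{G^{\frac{3}{2}} - 6} = \sqrt{-6 + G^{\frac{3}{2}}}$)
$\left(d{\left(15 \right)} + 37\right) + \left(\left(-1\right) 4 + 8\right) \left(-7\right) = \left(\sqrt{-6 + 15^{\frac{3}{2}}} + 37\right) + \left(\left(-1\right) 4 + 8\right) \left(-7\right) = \left(\sqrt{-6 + 15 \sqrt{15}} + 37\right) + \left(-4 + 8\right) \left(-7\right) = \left(37 + \sqrt{-6 + 15 \sqrt{15}}\right) + 4 \left(-7\right) = \left(37 + \sqrt{-6 + 15 \sqrt{15}}\right) - 28 = 9 + \sqrt{-6 + 15 \sqrt{15}}$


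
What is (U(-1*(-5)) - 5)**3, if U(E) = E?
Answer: 0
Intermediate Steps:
(U(-1*(-5)) - 5)**3 = (-1*(-5) - 5)**3 = (5 - 5)**3 = 0**3 = 0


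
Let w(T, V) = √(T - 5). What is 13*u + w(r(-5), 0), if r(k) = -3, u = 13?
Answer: 169 + 2*I*√2 ≈ 169.0 + 2.8284*I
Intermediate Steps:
w(T, V) = √(-5 + T)
13*u + w(r(-5), 0) = 13*13 + √(-5 - 3) = 169 + √(-8) = 169 + 2*I*√2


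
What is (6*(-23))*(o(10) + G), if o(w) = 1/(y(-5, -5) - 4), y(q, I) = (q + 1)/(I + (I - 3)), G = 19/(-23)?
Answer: 1211/8 ≈ 151.38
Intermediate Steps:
G = -19/23 (G = 19*(-1/23) = -19/23 ≈ -0.82609)
y(q, I) = (1 + q)/(-3 + 2*I) (y(q, I) = (1 + q)/(I + (-3 + I)) = (1 + q)/(-3 + 2*I))
o(w) = -13/48 (o(w) = 1/((1 - 5)/(-3 + 2*(-5)) - 4) = 1/(-4/(-3 - 10) - 4) = 1/(-4/(-13) - 4) = 1/(-1/13*(-4) - 4) = 1/(4/13 - 4) = 1/(-48/13) = -13/48)
(6*(-23))*(o(10) + G) = (6*(-23))*(-13/48 - 19/23) = -138*(-1211/1104) = 1211/8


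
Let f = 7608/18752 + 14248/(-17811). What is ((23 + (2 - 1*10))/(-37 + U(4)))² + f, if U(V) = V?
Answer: -947820571/5051627064 ≈ -0.18763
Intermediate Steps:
f = -16459051/41748984 (f = 7608*(1/18752) + 14248*(-1/17811) = 951/2344 - 14248/17811 = -16459051/41748984 ≈ -0.39424)
((23 + (2 - 1*10))/(-37 + U(4)))² + f = ((23 + (2 - 1*10))/(-37 + 4))² - 16459051/41748984 = ((23 + (2 - 10))/(-33))² - 16459051/41748984 = ((23 - 8)*(-1/33))² - 16459051/41748984 = (15*(-1/33))² - 16459051/41748984 = (-5/11)² - 16459051/41748984 = 25/121 - 16459051/41748984 = -947820571/5051627064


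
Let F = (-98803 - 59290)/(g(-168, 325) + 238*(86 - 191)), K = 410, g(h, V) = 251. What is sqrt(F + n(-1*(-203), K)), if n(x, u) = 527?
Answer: sqrt(1931624926)/1903 ≈ 23.095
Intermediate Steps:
F = 12161/1903 (F = (-98803 - 59290)/(251 + 238*(86 - 191)) = -158093/(251 + 238*(-105)) = -158093/(251 - 24990) = -158093/(-24739) = -158093*(-1/24739) = 12161/1903 ≈ 6.3904)
sqrt(F + n(-1*(-203), K)) = sqrt(12161/1903 + 527) = sqrt(1015042/1903) = sqrt(1931624926)/1903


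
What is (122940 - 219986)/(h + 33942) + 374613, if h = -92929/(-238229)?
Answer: 3029120692596077/8086061647 ≈ 3.7461e+5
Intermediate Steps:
h = 92929/238229 (h = -92929*(-1/238229) = 92929/238229 ≈ 0.39008)
(122940 - 219986)/(h + 33942) + 374613 = (122940 - 219986)/(92929/238229 + 33942) + 374613 = -97046/8086061647/238229 + 374613 = -97046*238229/8086061647 + 374613 = -23119171534/8086061647 + 374613 = 3029120692596077/8086061647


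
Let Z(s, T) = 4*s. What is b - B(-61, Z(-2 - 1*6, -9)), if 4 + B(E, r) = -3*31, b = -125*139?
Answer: -17278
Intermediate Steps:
b = -17375
B(E, r) = -97 (B(E, r) = -4 - 3*31 = -4 - 93 = -97)
b - B(-61, Z(-2 - 1*6, -9)) = -17375 - 1*(-97) = -17375 + 97 = -17278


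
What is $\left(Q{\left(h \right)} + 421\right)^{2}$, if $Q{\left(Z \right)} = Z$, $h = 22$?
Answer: $196249$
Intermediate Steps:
$\left(Q{\left(h \right)} + 421\right)^{2} = \left(22 + 421\right)^{2} = 443^{2} = 196249$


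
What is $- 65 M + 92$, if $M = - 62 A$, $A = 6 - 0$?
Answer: $24272$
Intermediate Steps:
$A = 6$ ($A = 6 + 0 = 6$)
$M = -372$ ($M = \left(-62\right) 6 = -372$)
$- 65 M + 92 = \left(-65\right) \left(-372\right) + 92 = 24180 + 92 = 24272$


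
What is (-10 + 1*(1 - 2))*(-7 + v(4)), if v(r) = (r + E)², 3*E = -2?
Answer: -407/9 ≈ -45.222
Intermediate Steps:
E = -⅔ (E = (⅓)*(-2) = -⅔ ≈ -0.66667)
v(r) = (-⅔ + r)² (v(r) = (r - ⅔)² = (-⅔ + r)²)
(-10 + 1*(1 - 2))*(-7 + v(4)) = (-10 + 1*(1 - 2))*(-7 + (-2 + 3*4)²/9) = (-10 + 1*(-1))*(-7 + (-2 + 12)²/9) = (-10 - 1)*(-7 + (⅑)*10²) = -11*(-7 + (⅑)*100) = -11*(-7 + 100/9) = -11*37/9 = -407/9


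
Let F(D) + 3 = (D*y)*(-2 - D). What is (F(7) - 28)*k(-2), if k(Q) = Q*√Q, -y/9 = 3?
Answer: -3340*I*√2 ≈ -4723.5*I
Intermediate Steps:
y = -27 (y = -9*3 = -27)
k(Q) = Q^(3/2)
F(D) = -3 - 27*D*(-2 - D) (F(D) = -3 + (D*(-27))*(-2 - D) = -3 + (-27*D)*(-2 - D) = -3 - 27*D*(-2 - D))
(F(7) - 28)*k(-2) = ((-3 + 27*7² + 54*7) - 28)*(-2)^(3/2) = ((-3 + 27*49 + 378) - 28)*(-2*I*√2) = ((-3 + 1323 + 378) - 28)*(-2*I*√2) = (1698 - 28)*(-2*I*√2) = 1670*(-2*I*√2) = -3340*I*√2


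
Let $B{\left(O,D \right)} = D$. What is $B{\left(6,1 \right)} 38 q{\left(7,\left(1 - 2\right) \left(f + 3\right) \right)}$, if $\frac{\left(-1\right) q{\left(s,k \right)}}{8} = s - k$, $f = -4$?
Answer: $-1824$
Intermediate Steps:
$q{\left(s,k \right)} = - 8 s + 8 k$ ($q{\left(s,k \right)} = - 8 \left(s - k\right) = - 8 s + 8 k$)
$B{\left(6,1 \right)} 38 q{\left(7,\left(1 - 2\right) \left(f + 3\right) \right)} = 1 \cdot 38 \left(\left(-8\right) 7 + 8 \left(1 - 2\right) \left(-4 + 3\right)\right) = 38 \left(-56 + 8 \left(\left(-1\right) \left(-1\right)\right)\right) = 38 \left(-56 + 8 \cdot 1\right) = 38 \left(-56 + 8\right) = 38 \left(-48\right) = -1824$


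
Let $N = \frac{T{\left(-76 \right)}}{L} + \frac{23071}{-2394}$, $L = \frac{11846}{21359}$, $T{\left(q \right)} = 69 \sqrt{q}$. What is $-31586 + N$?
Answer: $- \frac{75639955}{2394} + \frac{1473771 i \sqrt{19}}{5923} \approx -31596.0 + 1084.6 i$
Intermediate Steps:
$L = \frac{11846}{21359}$ ($L = 11846 \cdot \frac{1}{21359} = \frac{11846}{21359} \approx 0.55461$)
$N = - \frac{23071}{2394} + \frac{1473771 i \sqrt{19}}{5923}$ ($N = \frac{69 \sqrt{-76}}{\frac{11846}{21359}} + \frac{23071}{-2394} = 69 \cdot 2 i \sqrt{19} \cdot \frac{21359}{11846} + 23071 \left(- \frac{1}{2394}\right) = 138 i \sqrt{19} \cdot \frac{21359}{11846} - \frac{23071}{2394} = \frac{1473771 i \sqrt{19}}{5923} - \frac{23071}{2394} = - \frac{23071}{2394} + \frac{1473771 i \sqrt{19}}{5923} \approx -9.637 + 1084.6 i$)
$-31586 + N = -31586 - \left(\frac{23071}{2394} - \frac{1473771 i \sqrt{19}}{5923}\right) = - \frac{75639955}{2394} + \frac{1473771 i \sqrt{19}}{5923}$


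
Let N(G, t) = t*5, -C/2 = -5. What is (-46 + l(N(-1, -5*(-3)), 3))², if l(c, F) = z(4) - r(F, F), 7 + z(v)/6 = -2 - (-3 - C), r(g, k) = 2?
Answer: 576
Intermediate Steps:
C = 10 (C = -2*(-5) = 10)
N(G, t) = 5*t
z(v) = 24 (z(v) = -42 + 6*(-2 - (-3 - 1*10)) = -42 + 6*(-2 - (-3 - 10)) = -42 + 6*(-2 - 1*(-13)) = -42 + 6*(-2 + 13) = -42 + 6*11 = -42 + 66 = 24)
l(c, F) = 22 (l(c, F) = 24 - 1*2 = 24 - 2 = 22)
(-46 + l(N(-1, -5*(-3)), 3))² = (-46 + 22)² = (-24)² = 576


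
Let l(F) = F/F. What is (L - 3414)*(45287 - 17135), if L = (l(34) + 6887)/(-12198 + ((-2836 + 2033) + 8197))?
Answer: -115477702272/1201 ≈ -9.6151e+7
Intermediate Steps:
l(F) = 1
L = -1722/1201 (L = (1 + 6887)/(-12198 + ((-2836 + 2033) + 8197)) = 6888/(-12198 + (-803 + 8197)) = 6888/(-12198 + 7394) = 6888/(-4804) = 6888*(-1/4804) = -1722/1201 ≈ -1.4338)
(L - 3414)*(45287 - 17135) = (-1722/1201 - 3414)*(45287 - 17135) = -4101936/1201*28152 = -115477702272/1201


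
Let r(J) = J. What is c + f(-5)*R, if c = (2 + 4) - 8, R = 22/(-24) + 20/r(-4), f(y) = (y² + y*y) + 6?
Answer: -1000/3 ≈ -333.33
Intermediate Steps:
f(y) = 6 + 2*y² (f(y) = (y² + y²) + 6 = 2*y² + 6 = 6 + 2*y²)
R = -71/12 (R = 22/(-24) + 20/(-4) = 22*(-1/24) + 20*(-¼) = -11/12 - 5 = -71/12 ≈ -5.9167)
c = -2 (c = 6 - 8 = -2)
c + f(-5)*R = -2 + (6 + 2*(-5)²)*(-71/12) = -2 + (6 + 2*25)*(-71/12) = -2 + (6 + 50)*(-71/12) = -2 + 56*(-71/12) = -2 - 994/3 = -1000/3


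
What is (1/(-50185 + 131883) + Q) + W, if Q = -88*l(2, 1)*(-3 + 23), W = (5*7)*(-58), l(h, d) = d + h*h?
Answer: -884789339/81698 ≈ -10830.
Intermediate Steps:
l(h, d) = d + h²
W = -2030 (W = 35*(-58) = -2030)
Q = -8800 (Q = -88*(1 + 2²)*(-3 + 23) = -88*(1 + 4)*20 = -440*20 = -88*100 = -8800)
(1/(-50185 + 131883) + Q) + W = (1/(-50185 + 131883) - 8800) - 2030 = (1/81698 - 8800) - 2030 = -718942399/81698 - 2030 = -884789339/81698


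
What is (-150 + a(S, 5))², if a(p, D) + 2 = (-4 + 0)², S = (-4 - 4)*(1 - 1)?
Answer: 18496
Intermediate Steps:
S = 0 (S = -8*0 = 0)
a(p, D) = 14 (a(p, D) = -2 + (-4 + 0)² = -2 + (-4)² = -2 + 16 = 14)
(-150 + a(S, 5))² = (-150 + 14)² = (-136)² = 18496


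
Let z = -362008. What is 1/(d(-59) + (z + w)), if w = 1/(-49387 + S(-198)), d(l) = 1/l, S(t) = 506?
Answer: -2883979/1044023518772 ≈ -2.7624e-6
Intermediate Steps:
w = -1/48881 (w = 1/(-49387 + 506) = 1/(-48881) = -1/48881 ≈ -2.0458e-5)
1/(d(-59) + (z + w)) = 1/(1/(-59) + (-362008 - 1/48881)) = 1/(-1/59 - 17695313049/48881) = 1/(-1044023518772/2883979) = -2883979/1044023518772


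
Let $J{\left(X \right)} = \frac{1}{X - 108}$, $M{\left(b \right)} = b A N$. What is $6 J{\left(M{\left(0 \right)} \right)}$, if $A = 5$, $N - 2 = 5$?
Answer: $- \frac{1}{18} \approx -0.055556$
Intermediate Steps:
$N = 7$ ($N = 2 + 5 = 7$)
$M{\left(b \right)} = 35 b$ ($M{\left(b \right)} = b 5 \cdot 7 = 5 b 7 = 35 b$)
$J{\left(X \right)} = \frac{1}{-108 + X}$
$6 J{\left(M{\left(0 \right)} \right)} = \frac{6}{-108 + 35 \cdot 0} = \frac{6}{-108 + 0} = \frac{6}{-108} = 6 \left(- \frac{1}{108}\right) = - \frac{1}{18}$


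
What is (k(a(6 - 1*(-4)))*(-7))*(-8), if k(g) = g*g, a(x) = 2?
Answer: 224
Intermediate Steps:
k(g) = g**2
(k(a(6 - 1*(-4)))*(-7))*(-8) = (2**2*(-7))*(-8) = (4*(-7))*(-8) = -28*(-8) = 224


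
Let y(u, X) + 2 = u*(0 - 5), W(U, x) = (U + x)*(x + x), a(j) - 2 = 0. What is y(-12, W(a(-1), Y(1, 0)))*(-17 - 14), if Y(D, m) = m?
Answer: -1798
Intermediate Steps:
a(j) = 2 (a(j) = 2 + 0 = 2)
W(U, x) = 2*x*(U + x) (W(U, x) = (U + x)*(2*x) = 2*x*(U + x))
y(u, X) = -2 - 5*u (y(u, X) = -2 + u*(0 - 5) = -2 + u*(-5) = -2 - 5*u)
y(-12, W(a(-1), Y(1, 0)))*(-17 - 14) = (-2 - 5*(-12))*(-17 - 14) = (-2 + 60)*(-31) = 58*(-31) = -1798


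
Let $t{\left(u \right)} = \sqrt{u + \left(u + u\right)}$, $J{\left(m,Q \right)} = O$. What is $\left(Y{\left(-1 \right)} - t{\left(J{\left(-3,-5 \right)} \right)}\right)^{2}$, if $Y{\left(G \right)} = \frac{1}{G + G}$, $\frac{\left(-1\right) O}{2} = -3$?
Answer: $\frac{73}{4} + 3 \sqrt{2} \approx 22.493$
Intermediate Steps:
$O = 6$ ($O = \left(-2\right) \left(-3\right) = 6$)
$J{\left(m,Q \right)} = 6$
$t{\left(u \right)} = \sqrt{3} \sqrt{u}$ ($t{\left(u \right)} = \sqrt{u + 2 u} = \sqrt{3 u} = \sqrt{3} \sqrt{u}$)
$Y{\left(G \right)} = \frac{1}{2 G}$
$\left(Y{\left(-1 \right)} - t{\left(J{\left(-3,-5 \right)} \right)}\right)^{2} = \left(\frac{1}{2 \left(-1\right)} - \sqrt{3} \sqrt{6}\right)^{2} = \left(\frac{1}{2} \left(-1\right) - 3 \sqrt{2}\right)^{2} = \left(- \frac{1}{2} - 3 \sqrt{2}\right)^{2}$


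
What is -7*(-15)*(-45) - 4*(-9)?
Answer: -4689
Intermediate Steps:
-7*(-15)*(-45) - 4*(-9) = 105*(-45) + 36 = -4725 + 36 = -4689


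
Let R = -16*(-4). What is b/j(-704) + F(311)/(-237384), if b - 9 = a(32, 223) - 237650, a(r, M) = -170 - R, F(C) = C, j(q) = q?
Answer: 641676137/1899072 ≈ 337.89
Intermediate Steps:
R = 64
a(r, M) = -234 (a(r, M) = -170 - 1*64 = -170 - 64 = -234)
b = -237875 (b = 9 + (-234 - 237650) = 9 - 237884 = -237875)
b/j(-704) + F(311)/(-237384) = -237875/(-704) + 311/(-237384) = -237875*(-1/704) + 311*(-1/237384) = 21625/64 - 311/237384 = 641676137/1899072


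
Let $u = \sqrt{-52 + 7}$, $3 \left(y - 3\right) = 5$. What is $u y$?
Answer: $14 i \sqrt{5} \approx 31.305 i$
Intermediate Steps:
$y = \frac{14}{3}$ ($y = 3 + \frac{1}{3} \cdot 5 = 3 + \frac{5}{3} = \frac{14}{3} \approx 4.6667$)
$u = 3 i \sqrt{5}$ ($u = \sqrt{-45} = 3 i \sqrt{5} \approx 6.7082 i$)
$u y = 3 i \sqrt{5} \cdot \frac{14}{3} = 14 i \sqrt{5}$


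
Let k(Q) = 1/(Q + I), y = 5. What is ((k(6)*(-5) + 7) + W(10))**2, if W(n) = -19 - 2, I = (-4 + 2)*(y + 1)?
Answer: 6241/36 ≈ 173.36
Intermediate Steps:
I = -12 (I = (-4 + 2)*(5 + 1) = -2*6 = -12)
k(Q) = 1/(-12 + Q) (k(Q) = 1/(Q - 12) = 1/(-12 + Q))
W(n) = -21
((k(6)*(-5) + 7) + W(10))**2 = ((-5/(-12 + 6) + 7) - 21)**2 = ((-5/(-6) + 7) - 21)**2 = ((-1/6*(-5) + 7) - 21)**2 = ((5/6 + 7) - 21)**2 = (47/6 - 21)**2 = (-79/6)**2 = 6241/36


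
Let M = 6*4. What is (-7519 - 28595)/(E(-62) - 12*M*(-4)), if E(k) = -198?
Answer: -6019/159 ≈ -37.855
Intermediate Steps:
M = 24
(-7519 - 28595)/(E(-62) - 12*M*(-4)) = (-7519 - 28595)/(-198 - 12*24*(-4)) = -36114/(-198 - 288*(-4)) = -36114/(-198 + 1152) = -36114/954 = -36114*1/954 = -6019/159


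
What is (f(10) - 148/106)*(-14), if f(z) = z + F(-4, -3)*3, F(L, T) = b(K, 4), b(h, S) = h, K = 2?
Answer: -10836/53 ≈ -204.45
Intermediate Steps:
F(L, T) = 2
f(z) = 6 + z (f(z) = z + 2*3 = z + 6 = 6 + z)
(f(10) - 148/106)*(-14) = ((6 + 10) - 148/106)*(-14) = (16 - 148*1/106)*(-14) = (16 - 74/53)*(-14) = (774/53)*(-14) = -10836/53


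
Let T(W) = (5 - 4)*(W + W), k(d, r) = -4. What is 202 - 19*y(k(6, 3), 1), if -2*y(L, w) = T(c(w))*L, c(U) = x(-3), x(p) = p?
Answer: 430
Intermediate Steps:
c(U) = -3
T(W) = 2*W (T(W) = 1*(2*W) = 2*W)
y(L, w) = 3*L (y(L, w) = -2*(-3)*L/2 = -(-3)*L = 3*L)
202 - 19*y(k(6, 3), 1) = 202 - 57*(-4) = 202 - 19*(-12) = 202 + 228 = 430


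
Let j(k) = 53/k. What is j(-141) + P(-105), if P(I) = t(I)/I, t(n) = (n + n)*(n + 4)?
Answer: -28535/141 ≈ -202.38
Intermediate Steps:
t(n) = 2*n*(4 + n) (t(n) = (2*n)*(4 + n) = 2*n*(4 + n))
P(I) = 8 + 2*I (P(I) = (2*I*(4 + I))/I = 8 + 2*I)
j(-141) + P(-105) = 53/(-141) + (8 + 2*(-105)) = 53*(-1/141) + (8 - 210) = -53/141 - 202 = -28535/141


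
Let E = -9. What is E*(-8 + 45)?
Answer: -333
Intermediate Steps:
E*(-8 + 45) = -9*(-8 + 45) = -9*37 = -333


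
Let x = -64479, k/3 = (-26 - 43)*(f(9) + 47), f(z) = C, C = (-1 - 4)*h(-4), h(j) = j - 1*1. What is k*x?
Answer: 960995016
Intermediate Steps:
h(j) = -1 + j (h(j) = j - 1 = -1 + j)
C = 25 (C = (-1 - 4)*(-1 - 4) = -5*(-5) = 25)
f(z) = 25
k = -14904 (k = 3*((-26 - 43)*(25 + 47)) = 3*(-69*72) = 3*(-4968) = -14904)
k*x = -14904*(-64479) = 960995016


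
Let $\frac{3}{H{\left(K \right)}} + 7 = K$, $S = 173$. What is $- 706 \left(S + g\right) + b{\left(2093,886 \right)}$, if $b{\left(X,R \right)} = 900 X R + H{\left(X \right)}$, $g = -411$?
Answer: $\frac{3481797311611}{2086} \approx 1.6691 \cdot 10^{9}$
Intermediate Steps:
$H{\left(K \right)} = \frac{3}{-7 + K}$
$b{\left(X,R \right)} = \frac{3}{-7 + X} + 900 R X$ ($b{\left(X,R \right)} = 900 X R + \frac{3}{-7 + X} = 900 R X + \frac{3}{-7 + X} = \frac{3}{-7 + X} + 900 R X$)
$- 706 \left(S + g\right) + b{\left(2093,886 \right)} = - 706 \left(173 - 411\right) + \frac{3 \left(1 + 300 \cdot 886 \cdot 2093 \left(-7 + 2093\right)\right)}{-7 + 2093} = \left(-706\right) \left(-238\right) + \frac{3 \left(1 + 300 \cdot 886 \cdot 2093 \cdot 2086\right)}{2086} = 168028 + 3 \cdot \frac{1}{2086} \left(1 + 1160482268400\right) = 168028 + 3 \cdot \frac{1}{2086} \cdot 1160482268401 = 168028 + \frac{3481446805203}{2086} = \frac{3481797311611}{2086}$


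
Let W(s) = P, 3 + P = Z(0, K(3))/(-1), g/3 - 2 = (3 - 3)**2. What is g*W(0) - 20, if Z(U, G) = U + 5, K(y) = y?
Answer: -68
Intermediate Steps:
Z(U, G) = 5 + U
g = 6 (g = 6 + 3*(3 - 3)**2 = 6 + 3*0**2 = 6 + 3*0 = 6 + 0 = 6)
P = -8 (P = -3 + (5 + 0)/(-1) = -3 + 5*(-1) = -3 - 5 = -8)
W(s) = -8
g*W(0) - 20 = 6*(-8) - 20 = -48 - 20 = -68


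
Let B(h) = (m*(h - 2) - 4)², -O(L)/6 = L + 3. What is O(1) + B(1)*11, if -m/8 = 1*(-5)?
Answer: 21272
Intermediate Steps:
O(L) = -18 - 6*L (O(L) = -6*(L + 3) = -6*(3 + L) = -18 - 6*L)
m = 40 (m = -8*(-5) = 40)
B(h) = (-84 + 40*h)² (B(h) = (40*(h - 2) - 4)² = (40*(-2 + h) - 4)² = ((-80 + 40*h) - 4)² = (-84 + 40*h)²)
O(1) + B(1)*11 = (-18 - 6*1) + (16*(-21 + 10*1)²)*11 = (-18 - 6) + (16*(-21 + 10)²)*11 = -24 + (16*(-11)²)*11 = -24 + (16*121)*11 = -24 + 1936*11 = -24 + 21296 = 21272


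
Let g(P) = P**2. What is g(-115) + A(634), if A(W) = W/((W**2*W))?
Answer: 5315868101/401956 ≈ 13225.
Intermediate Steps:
A(W) = W**(-2) (A(W) = W/(W**3) = W/W**3 = W**(-2))
g(-115) + A(634) = (-115)**2 + 634**(-2) = 13225 + 1/401956 = 5315868101/401956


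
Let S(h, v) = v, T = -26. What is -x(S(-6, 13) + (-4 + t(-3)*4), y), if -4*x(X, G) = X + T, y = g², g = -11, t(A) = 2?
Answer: -9/4 ≈ -2.2500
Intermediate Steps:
y = 121 (y = (-11)² = 121)
x(X, G) = 13/2 - X/4 (x(X, G) = -(X - 26)/4 = -(-26 + X)/4 = 13/2 - X/4)
-x(S(-6, 13) + (-4 + t(-3)*4), y) = -(13/2 - (13 + (-4 + 2*4))/4) = -(13/2 - (13 + (-4 + 8))/4) = -(13/2 - (13 + 4)/4) = -(13/2 - ¼*17) = -(13/2 - 17/4) = -1*9/4 = -9/4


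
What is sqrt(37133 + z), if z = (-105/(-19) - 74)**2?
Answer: sqrt(15097614)/19 ≈ 204.50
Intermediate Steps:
z = 1692601/361 (z = (-105*(-1/19) - 74)**2 = (105/19 - 74)**2 = (-1301/19)**2 = 1692601/361 ≈ 4688.6)
sqrt(37133 + z) = sqrt(37133 + 1692601/361) = sqrt(15097614/361) = sqrt(15097614)/19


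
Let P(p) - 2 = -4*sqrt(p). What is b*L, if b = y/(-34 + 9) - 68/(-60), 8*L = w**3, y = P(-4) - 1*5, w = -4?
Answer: -752/75 - 64*I/25 ≈ -10.027 - 2.56*I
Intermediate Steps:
P(p) = 2 - 4*sqrt(p)
y = -3 - 8*I (y = (2 - 8*I) - 1*5 = (2 - 8*I) - 5 = -3 - 8*I ≈ -3.0 - 8.0*I)
L = -8 (L = (1/8)*(-4)**3 = (1/8)*(-64) = -8)
b = 94/75 + 8*I/25 (b = (-3 - 8*I)/(-34 + 9) - 68/(-60) = (-3 - 8*I)/(-25) - 68*(-1/60) = (-3 - 8*I)*(-1/25) + 17/15 = (3/25 + 8*I/25) + 17/15 = 94/75 + 8*I/25 ≈ 1.2533 + 0.32*I)
b*L = (94/75 + 8*I/25)*(-8) = -752/75 - 64*I/25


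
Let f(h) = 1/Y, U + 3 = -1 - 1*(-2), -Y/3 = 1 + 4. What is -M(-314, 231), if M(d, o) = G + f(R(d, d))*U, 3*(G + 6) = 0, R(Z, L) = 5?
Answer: 88/15 ≈ 5.8667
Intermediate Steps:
Y = -15 (Y = -3*(1 + 4) = -3*5 = -15)
U = -2 (U = -3 + (-1 - 1*(-2)) = -3 + (-1 + 2) = -3 + 1 = -2)
f(h) = -1/15 (f(h) = 1/(-15) = -1/15)
G = -6 (G = -6 + (⅓)*0 = -6 + 0 = -6)
M(d, o) = -88/15 (M(d, o) = -6 - 1/15*(-2) = -6 + 2/15 = -88/15)
-M(-314, 231) = -1*(-88/15) = 88/15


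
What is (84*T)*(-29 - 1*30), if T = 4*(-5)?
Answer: 99120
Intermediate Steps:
T = -20
(84*T)*(-29 - 1*30) = (84*(-20))*(-29 - 1*30) = -1680*(-29 - 30) = -1680*(-59) = 99120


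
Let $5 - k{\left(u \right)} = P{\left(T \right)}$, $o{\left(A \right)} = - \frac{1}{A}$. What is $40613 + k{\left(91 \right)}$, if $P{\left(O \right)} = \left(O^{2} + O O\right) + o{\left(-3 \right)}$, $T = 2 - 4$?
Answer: $\frac{121829}{3} \approx 40610.0$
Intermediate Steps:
$T = -2$
$P{\left(O \right)} = \frac{1}{3} + 2 O^{2}$ ($P{\left(O \right)} = \left(O^{2} + O O\right) - \frac{1}{-3} = \left(O^{2} + O^{2}\right) - - \frac{1}{3} = 2 O^{2} + \frac{1}{3} = \frac{1}{3} + 2 O^{2}$)
$k{\left(u \right)} = - \frac{10}{3}$ ($k{\left(u \right)} = 5 - \left(\frac{1}{3} + 2 \left(-2\right)^{2}\right) = 5 - \left(\frac{1}{3} + 2 \cdot 4\right) = 5 - \left(\frac{1}{3} + 8\right) = 5 - \frac{25}{3} = - \frac{10}{3}$)
$40613 + k{\left(91 \right)} = 40613 - \frac{10}{3} = \frac{121829}{3}$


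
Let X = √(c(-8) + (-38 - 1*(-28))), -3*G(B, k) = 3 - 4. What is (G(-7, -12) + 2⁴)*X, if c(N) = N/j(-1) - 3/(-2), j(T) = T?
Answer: 49*I*√2/6 ≈ 11.549*I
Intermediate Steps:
G(B, k) = ⅓ (G(B, k) = -(3 - 4)/3 = -⅓*(-1) = ⅓)
c(N) = 3/2 - N (c(N) = N/(-1) - 3/(-2) = N*(-1) - 3*(-½) = -N + 3/2 = 3/2 - N)
X = I*√2/2 (X = √((3/2 - 1*(-8)) + (-38 - 1*(-28))) = √((3/2 + 8) + (-38 + 28)) = √(19/2 - 10) = √(-½) = I*√2/2 ≈ 0.70711*I)
(G(-7, -12) + 2⁴)*X = (⅓ + 2⁴)*(I*√2/2) = (⅓ + 16)*(I*√2/2) = 49*(I*√2/2)/3 = 49*I*√2/6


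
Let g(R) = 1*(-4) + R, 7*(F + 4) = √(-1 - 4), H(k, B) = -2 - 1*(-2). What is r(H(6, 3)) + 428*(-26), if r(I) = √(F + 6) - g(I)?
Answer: -11124 + √(98 + 7*I*√5)/7 ≈ -11123.0 + 0.11258*I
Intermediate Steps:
H(k, B) = 0 (H(k, B) = -2 + 2 = 0)
F = -4 + I*√5/7 (F = -4 + √(-1 - 4)/7 = -4 + √(-5)/7 = -4 + (I*√5)/7 = -4 + I*√5/7 ≈ -4.0 + 0.31944*I)
g(R) = -4 + R
r(I) = 4 + √(2 + I*√5/7) - I (r(I) = √((-4 + I*√5/7) + 6) - (-4 + I) = √(2 + I*√5/7) + (4 - I) = 4 + √(2 + I*√5/7) - I)
r(H(6, 3)) + 428*(-26) = (4 - 1*0 + √(98 + 7*I*√5)/7) + 428*(-26) = (4 + 0 + √(98 + 7*I*√5)/7) - 11128 = (4 + √(98 + 7*I*√5)/7) - 11128 = -11124 + √(98 + 7*I*√5)/7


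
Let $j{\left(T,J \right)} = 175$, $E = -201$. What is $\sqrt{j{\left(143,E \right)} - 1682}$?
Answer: $i \sqrt{1507} \approx 38.82 i$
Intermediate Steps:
$\sqrt{j{\left(143,E \right)} - 1682} = \sqrt{175 - 1682} = \sqrt{-1507} = i \sqrt{1507}$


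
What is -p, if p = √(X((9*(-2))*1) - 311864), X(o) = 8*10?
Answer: -2*I*√77946 ≈ -558.38*I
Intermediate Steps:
X(o) = 80
p = 2*I*√77946 (p = √(80 - 311864) = √(-311784) = 2*I*√77946 ≈ 558.38*I)
-p = -2*I*√77946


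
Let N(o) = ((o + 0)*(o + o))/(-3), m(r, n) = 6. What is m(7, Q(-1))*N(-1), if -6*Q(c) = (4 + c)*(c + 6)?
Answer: -4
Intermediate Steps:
Q(c) = -(4 + c)*(6 + c)/6 (Q(c) = -(4 + c)*(c + 6)/6 = -(4 + c)*(6 + c)/6)
N(o) = -2*o**2/3 (N(o) = (o*(2*o))*(-1/3) = (2*o**2)*(-1/3) = -2*o**2/3)
m(7, Q(-1))*N(-1) = 6*(-2/3*(-1)**2) = 6*(-2/3*1) = 6*(-2/3) = -4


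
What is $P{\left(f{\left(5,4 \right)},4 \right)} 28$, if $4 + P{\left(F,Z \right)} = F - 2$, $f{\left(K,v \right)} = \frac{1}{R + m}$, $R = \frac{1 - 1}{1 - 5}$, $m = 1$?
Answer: $-140$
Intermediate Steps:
$R = 0$ ($R = \frac{0}{-4} = 0 \left(- \frac{1}{4}\right) = 0$)
$f{\left(K,v \right)} = 1$ ($f{\left(K,v \right)} = \frac{1}{0 + 1} = 1^{-1} = 1$)
$P{\left(F,Z \right)} = -6 + F$ ($P{\left(F,Z \right)} = -4 + \left(F - 2\right) = -4 + \left(-2 + F\right) = -6 + F$)
$P{\left(f{\left(5,4 \right)},4 \right)} 28 = \left(-6 + 1\right) 28 = \left(-5\right) 28 = -140$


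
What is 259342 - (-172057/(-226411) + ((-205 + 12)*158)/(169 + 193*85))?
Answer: 486597110756452/1876267957 ≈ 2.5934e+5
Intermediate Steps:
259342 - (-172057/(-226411) + ((-205 + 12)*158)/(169 + 193*85)) = 259342 - (-172057*(-1/226411) + (-193*158)/(169 + 16405)) = 259342 - (172057/226411 - 30494/16574) = 259342 - (172057/226411 - 30494*1/16574) = 259342 - (172057/226411 - 15247/8287) = 259342 - 1*(-2026252158/1876267957) = 259342 + 2026252158/1876267957 = 486597110756452/1876267957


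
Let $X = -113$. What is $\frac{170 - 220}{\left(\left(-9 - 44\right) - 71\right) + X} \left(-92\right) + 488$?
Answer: $\frac{111056}{237} \approx 468.59$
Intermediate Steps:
$\frac{170 - 220}{\left(\left(-9 - 44\right) - 71\right) + X} \left(-92\right) + 488 = \frac{170 - 220}{\left(\left(-9 - 44\right) - 71\right) - 113} \left(-92\right) + 488 = - \frac{50}{\left(-53 - 71\right) - 113} \left(-92\right) + 488 = - \frac{50}{-124 - 113} \left(-92\right) + 488 = - \frac{50}{-237} \left(-92\right) + 488 = \left(-50\right) \left(- \frac{1}{237}\right) \left(-92\right) + 488 = \frac{50}{237} \left(-92\right) + 488 = - \frac{4600}{237} + 488 = \frac{111056}{237}$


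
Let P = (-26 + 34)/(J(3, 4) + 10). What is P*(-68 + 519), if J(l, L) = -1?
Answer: 3608/9 ≈ 400.89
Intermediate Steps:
P = 8/9 (P = (-26 + 34)/(-1 + 10) = 8/9 ≈ 0.88889)
P*(-68 + 519) = 8*(-68 + 519)/9 = (8/9)*451 = 3608/9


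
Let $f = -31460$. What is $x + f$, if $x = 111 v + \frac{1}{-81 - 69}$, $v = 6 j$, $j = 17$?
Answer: $- \frac{3020701}{150} \approx -20138.0$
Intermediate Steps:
$v = 102$ ($v = 6 \cdot 17 = 102$)
$x = \frac{1698299}{150}$ ($x = 111 \cdot 102 + \frac{1}{-81 - 69} = 11322 + \frac{1}{-150} = 11322 - \frac{1}{150} = \frac{1698299}{150} \approx 11322.0$)
$x + f = \frac{1698299}{150} - 31460 = - \frac{3020701}{150}$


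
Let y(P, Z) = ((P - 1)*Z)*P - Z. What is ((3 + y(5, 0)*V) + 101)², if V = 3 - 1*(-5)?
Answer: 10816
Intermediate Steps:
V = 8 (V = 3 + 5 = 8)
y(P, Z) = -Z + P*Z*(-1 + P) (y(P, Z) = ((-1 + P)*Z)*P - Z = (Z*(-1 + P))*P - Z = P*Z*(-1 + P) - Z = -Z + P*Z*(-1 + P))
((3 + y(5, 0)*V) + 101)² = ((3 + (0*(-1 + 5² - 1*5))*8) + 101)² = ((3 + (0*(-1 + 25 - 5))*8) + 101)² = ((3 + (0*19)*8) + 101)² = ((3 + 0*8) + 101)² = ((3 + 0) + 101)² = (3 + 101)² = 104² = 10816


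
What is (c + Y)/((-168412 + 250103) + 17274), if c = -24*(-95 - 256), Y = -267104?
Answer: -51736/19793 ≈ -2.6139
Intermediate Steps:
c = 8424 (c = -24*(-351) = 8424)
(c + Y)/((-168412 + 250103) + 17274) = (8424 - 267104)/((-168412 + 250103) + 17274) = -258680/(81691 + 17274) = -258680/98965 = -258680*1/98965 = -51736/19793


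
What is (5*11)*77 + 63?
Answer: 4298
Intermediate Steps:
(5*11)*77 + 63 = 55*77 + 63 = 4235 + 63 = 4298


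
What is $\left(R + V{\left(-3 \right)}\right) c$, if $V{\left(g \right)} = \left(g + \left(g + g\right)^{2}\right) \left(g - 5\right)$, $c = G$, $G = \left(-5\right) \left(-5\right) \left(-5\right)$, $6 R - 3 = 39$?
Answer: $32125$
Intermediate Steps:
$R = 7$ ($R = \frac{1}{2} + \frac{1}{6} \cdot 39 = \frac{1}{2} + \frac{13}{2} = 7$)
$G = -125$ ($G = 25 \left(-5\right) = -125$)
$c = -125$
$V{\left(g \right)} = \left(-5 + g\right) \left(g + 4 g^{2}\right)$ ($V{\left(g \right)} = \left(g + \left(2 g\right)^{2}\right) \left(-5 + g\right) = \left(g + 4 g^{2}\right) \left(-5 + g\right) = \left(-5 + g\right) \left(g + 4 g^{2}\right)$)
$\left(R + V{\left(-3 \right)}\right) c = \left(7 - 3 \left(-5 - -57 + 4 \left(-3\right)^{2}\right)\right) \left(-125\right) = \left(7 - 3 \left(-5 + 57 + 4 \cdot 9\right)\right) \left(-125\right) = \left(7 - 3 \left(-5 + 57 + 36\right)\right) \left(-125\right) = \left(7 - 264\right) \left(-125\right) = \left(-257\right) \left(-125\right) = 32125$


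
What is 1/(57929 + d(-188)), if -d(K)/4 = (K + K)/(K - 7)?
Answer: 195/11294651 ≈ 1.7265e-5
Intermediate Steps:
d(K) = -8*K/(-7 + K) (d(K) = -4*(K + K)/(K - 7) = -4*2*K/(-7 + K) = -8*K/(-7 + K))
1/(57929 + d(-188)) = 1/(57929 - 8*(-188)/(-7 - 188)) = 1/(57929 - 8*(-188)/(-195)) = 1/(57929 - 8*(-188)*(-1/195)) = 1/(57929 - 1504/195) = 1/(11294651/195) = 195/11294651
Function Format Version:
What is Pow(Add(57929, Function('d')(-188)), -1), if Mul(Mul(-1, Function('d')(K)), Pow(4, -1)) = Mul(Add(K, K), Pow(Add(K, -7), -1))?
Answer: Rational(195, 11294651) ≈ 1.7265e-5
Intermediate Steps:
Function('d')(K) = Mul(-8, K, Pow(Add(-7, K), -1)) (Function('d')(K) = Mul(-4, Mul(Add(K, K), Pow(Add(K, -7), -1))) = Mul(-4, Mul(Mul(2, K), Pow(Add(-7, K), -1))) = Mul(-4, Mul(2, K, Pow(Add(-7, K), -1))) = Mul(-8, K, Pow(Add(-7, K), -1)))
Pow(Add(57929, Function('d')(-188)), -1) = Pow(Add(57929, Mul(-8, -188, Pow(Add(-7, -188), -1))), -1) = Pow(Add(57929, Mul(-8, -188, Pow(-195, -1))), -1) = Pow(Add(57929, Mul(-8, -188, Rational(-1, 195))), -1) = Pow(Add(57929, Rational(-1504, 195)), -1) = Pow(Rational(11294651, 195), -1) = Rational(195, 11294651)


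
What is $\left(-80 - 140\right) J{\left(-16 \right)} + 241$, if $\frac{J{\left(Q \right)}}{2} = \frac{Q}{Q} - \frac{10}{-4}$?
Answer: $-1299$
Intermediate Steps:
$J{\left(Q \right)} = 7$ ($J{\left(Q \right)} = 2 \left(\frac{Q}{Q} - \frac{10}{-4}\right) = 2 \left(1 - - \frac{5}{2}\right) = 2 \left(1 + \frac{5}{2}\right) = 2 \cdot \frac{7}{2} = 7$)
$\left(-80 - 140\right) J{\left(-16 \right)} + 241 = \left(-80 - 140\right) 7 + 241 = \left(-220\right) 7 + 241 = -1540 + 241 = -1299$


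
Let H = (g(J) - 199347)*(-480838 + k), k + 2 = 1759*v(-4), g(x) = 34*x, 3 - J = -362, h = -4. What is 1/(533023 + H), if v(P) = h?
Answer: 1/91202608835 ≈ 1.0965e-11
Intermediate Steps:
v(P) = -4
J = 365 (J = 3 - 1*(-362) = 3 + 362 = 365)
k = -7038 (k = -2 + 1759*(-4) = -2 - 7036 = -7038)
H = 91202075812 (H = (34*365 - 199347)*(-480838 - 7038) = (12410 - 199347)*(-487876) = -186937*(-487876) = 91202075812)
1/(533023 + H) = 1/(533023 + 91202075812) = 1/91202608835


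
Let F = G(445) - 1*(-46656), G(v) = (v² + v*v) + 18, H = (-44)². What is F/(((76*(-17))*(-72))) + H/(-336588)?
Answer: 3100739401/652307544 ≈ 4.7535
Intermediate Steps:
H = 1936
G(v) = 18 + 2*v² (G(v) = (v² + v²) + 18 = 2*v² + 18 = 18 + 2*v²)
F = 442724 (F = (18 + 2*445²) - 1*(-46656) = (18 + 2*198025) + 46656 = (18 + 396050) + 46656 = 396068 + 46656 = 442724)
F/(((76*(-17))*(-72))) + H/(-336588) = 442724/(((76*(-17))*(-72))) + 1936/(-336588) = 442724/((-1292*(-72))) + 1936*(-1/336588) = 442724/93024 - 484/84147 = 442724*(1/93024) - 484/84147 = 110681/23256 - 484/84147 = 3100739401/652307544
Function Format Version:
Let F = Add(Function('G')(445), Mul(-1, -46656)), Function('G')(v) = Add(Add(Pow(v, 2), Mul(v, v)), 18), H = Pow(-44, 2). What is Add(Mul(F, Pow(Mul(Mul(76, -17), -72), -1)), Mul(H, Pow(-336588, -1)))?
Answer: Rational(3100739401, 652307544) ≈ 4.7535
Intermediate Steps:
H = 1936
Function('G')(v) = Add(18, Mul(2, Pow(v, 2))) (Function('G')(v) = Add(Add(Pow(v, 2), Pow(v, 2)), 18) = Add(Mul(2, Pow(v, 2)), 18) = Add(18, Mul(2, Pow(v, 2))))
F = 442724 (F = Add(Add(18, Mul(2, Pow(445, 2))), Mul(-1, -46656)) = Add(Add(18, Mul(2, 198025)), 46656) = Add(Add(18, 396050), 46656) = Add(396068, 46656) = 442724)
Add(Mul(F, Pow(Mul(Mul(76, -17), -72), -1)), Mul(H, Pow(-336588, -1))) = Add(Mul(442724, Pow(Mul(Mul(76, -17), -72), -1)), Mul(1936, Pow(-336588, -1))) = Add(Mul(442724, Pow(Mul(-1292, -72), -1)), Mul(1936, Rational(-1, 336588))) = Add(Mul(442724, Pow(93024, -1)), Rational(-484, 84147)) = Add(Mul(442724, Rational(1, 93024)), Rational(-484, 84147)) = Add(Rational(110681, 23256), Rational(-484, 84147)) = Rational(3100739401, 652307544)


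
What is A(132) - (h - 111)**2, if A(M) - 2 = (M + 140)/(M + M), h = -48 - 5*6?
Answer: -1178693/33 ≈ -35718.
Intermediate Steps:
h = -78 (h = -48 - 30 = -78)
A(M) = 2 + (140 + M)/(2*M) (A(M) = 2 + (M + 140)/(M + M) = 2 + (140 + M)/((2*M)) = 2 + (140 + M)*(1/(2*M)) = 2 + (140 + M)/(2*M))
A(132) - (h - 111)**2 = (5/2 + 70/132) - (-78 - 111)**2 = (5/2 + 70*(1/132)) - 1*(-189)**2 = (5/2 + 35/66) - 1*35721 = 100/33 - 35721 = -1178693/33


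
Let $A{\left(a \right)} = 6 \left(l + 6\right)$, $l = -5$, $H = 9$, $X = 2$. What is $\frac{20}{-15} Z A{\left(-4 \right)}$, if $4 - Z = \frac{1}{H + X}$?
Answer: $- \frac{344}{11} \approx -31.273$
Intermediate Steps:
$Z = \frac{43}{11}$ ($Z = 4 - \frac{1}{9 + 2} = 4 - \frac{1}{11} = \frac{43}{11} \approx 3.9091$)
$A{\left(a \right)} = 6$ ($A{\left(a \right)} = 6 \left(-5 + 6\right) = 6 \cdot 1 = 6$)
$\frac{20}{-15} Z A{\left(-4 \right)} = \frac{20}{-15} \cdot \frac{43}{11} \cdot 6 = 20 \left(- \frac{1}{15}\right) \frac{43}{11} \cdot 6 = \left(- \frac{4}{3}\right) \frac{43}{11} \cdot 6 = \left(- \frac{172}{33}\right) 6 = - \frac{344}{11}$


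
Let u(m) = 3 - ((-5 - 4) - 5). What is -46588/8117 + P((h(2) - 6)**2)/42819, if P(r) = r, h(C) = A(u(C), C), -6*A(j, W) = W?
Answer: -17950733911/3128056407 ≈ -5.7386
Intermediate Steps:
u(m) = 17 (u(m) = 3 - (-9 - 5) = 3 - 1*(-14) = 3 + 14 = 17)
A(j, W) = -W/6
h(C) = -C/6
-46588/8117 + P((h(2) - 6)**2)/42819 = -46588/8117 + (-1/6*2 - 6)**2/42819 = -46588*1/8117 + (-1/3 - 6)**2*(1/42819) = -46588/8117 + (-19/3)**2*(1/42819) = -46588/8117 + (361/9)*(1/42819) = -46588/8117 + 361/385371 = -17950733911/3128056407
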